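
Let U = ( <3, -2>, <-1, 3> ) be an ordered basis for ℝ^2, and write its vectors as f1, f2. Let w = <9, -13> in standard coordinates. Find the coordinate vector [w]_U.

<2, -3>

Write w = c_1 f1 + c_2 f2 and solve for the c_i.
System: 3c_1 - c_2 = 9, -2c_1 + 3c_2 = -13; solving gives c_1 = 2, c_2 = -3.
Check: 2f1 - 3f2 = <9, -13>.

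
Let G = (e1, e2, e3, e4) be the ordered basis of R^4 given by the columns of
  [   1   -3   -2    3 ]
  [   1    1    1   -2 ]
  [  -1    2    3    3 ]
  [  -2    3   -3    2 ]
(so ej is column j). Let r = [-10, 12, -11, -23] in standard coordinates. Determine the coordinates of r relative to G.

[3, -1, 2, -4]

We seek scalars with c_1 e1 + ... + c_4 e4 = r; equivalently solve M c = r where the columns of M are e1, ..., e4.
Gaussian elimination on [M | r] yields c = (3, -1, 2, -4).
Check: 3e1 - e2 + 2e3 - 4e4 = [-10, 12, -11, -23].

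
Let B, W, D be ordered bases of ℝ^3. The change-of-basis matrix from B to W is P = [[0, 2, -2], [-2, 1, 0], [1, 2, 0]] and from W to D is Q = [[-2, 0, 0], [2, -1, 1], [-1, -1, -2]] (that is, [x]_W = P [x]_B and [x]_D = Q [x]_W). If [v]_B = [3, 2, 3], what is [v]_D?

[4, 7, -8]

Composing the changes, [v]_D = Q P [v]_B.
Q P = [[0, -4, 4], [3, 5, -4], [0, -7, 2]]; applying this to [3, 2, 3] gives [4, 7, -8].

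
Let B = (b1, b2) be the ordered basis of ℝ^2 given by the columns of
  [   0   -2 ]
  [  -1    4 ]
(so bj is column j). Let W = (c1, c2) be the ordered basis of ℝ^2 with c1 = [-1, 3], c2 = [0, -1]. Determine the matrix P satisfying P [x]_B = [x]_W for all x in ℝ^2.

[[0, 2], [1, 2]]

Column j of P is [bj]_W, since P maps B-coordinates to W-coordinates.
Expressing b1 in W: b1 = 0·c1 + c2, so column 1 of P is [0, 1].
Doing the same for each bj gives P = [[0, 2], [1, 2]].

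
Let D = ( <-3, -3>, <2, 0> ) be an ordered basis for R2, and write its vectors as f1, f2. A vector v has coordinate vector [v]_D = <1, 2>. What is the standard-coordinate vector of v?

<1, -3>

The coordinates say v = f1 + 2f2; adding the scaled basis vectors gives <1, -3>.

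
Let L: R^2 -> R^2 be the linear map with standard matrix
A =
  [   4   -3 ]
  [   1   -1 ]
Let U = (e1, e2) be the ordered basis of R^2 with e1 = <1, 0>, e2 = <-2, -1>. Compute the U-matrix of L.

[[2, -3], [-1, 1]]

The j-th column of [L]_U is [L(ej)]_U.
L(e1) = A e1 = <4, 1> = 2e1 - e2, so column 1 is <2, -1>.
Repeating for e2 and assembling the columns gives [[2, -3], [-1, 1]].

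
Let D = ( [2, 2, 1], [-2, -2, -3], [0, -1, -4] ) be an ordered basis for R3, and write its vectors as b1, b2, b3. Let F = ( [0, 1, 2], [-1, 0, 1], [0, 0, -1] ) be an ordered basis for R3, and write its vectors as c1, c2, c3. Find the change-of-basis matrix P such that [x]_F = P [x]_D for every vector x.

[[2, -2, -1], [-2, 2, 0], [1, 1, 2]]

Take x = bj: its D-coordinates are the j-th standard unit vector, so P e_j — column j of P — equals [bj]_F.
b1 = 2c1 - 2c2 + c3, giving column 1 = [2, -2, 1]; repeating for each j gives P = [[2, -2, -1], [-2, 2, 0], [1, 1, 2]].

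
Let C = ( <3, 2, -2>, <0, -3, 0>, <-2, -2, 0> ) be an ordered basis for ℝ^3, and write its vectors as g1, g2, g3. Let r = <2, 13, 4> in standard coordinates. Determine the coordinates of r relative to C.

<-2, -3, -4>

We seek scalars with c_1 g1 + ... + c_3 g3 = r; equivalently solve M c = r where the columns of M are g1, ..., g3.
Solving this 3x3 system gives c = (-2, -3, -4).
Check: -2g1 - 3g2 - 4g3 = <2, 13, 4>.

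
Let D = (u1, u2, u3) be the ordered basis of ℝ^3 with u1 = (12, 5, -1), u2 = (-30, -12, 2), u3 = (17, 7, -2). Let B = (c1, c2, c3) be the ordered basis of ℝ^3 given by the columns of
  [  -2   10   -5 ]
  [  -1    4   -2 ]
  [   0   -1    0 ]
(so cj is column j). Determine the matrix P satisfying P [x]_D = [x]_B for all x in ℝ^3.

[[-1, 0, -1], [1, -2, 2], [0, 2, 1]]

Let M have columns uj and N have columns cj. Then for every x, N [x]_B = x = M [x]_D, so P = N^(-1) M.
Since det N = -1, N^(-1) has integer entries; multiplying gives P = [[-1, 0, -1], [1, -2, 2], [0, 2, 1]].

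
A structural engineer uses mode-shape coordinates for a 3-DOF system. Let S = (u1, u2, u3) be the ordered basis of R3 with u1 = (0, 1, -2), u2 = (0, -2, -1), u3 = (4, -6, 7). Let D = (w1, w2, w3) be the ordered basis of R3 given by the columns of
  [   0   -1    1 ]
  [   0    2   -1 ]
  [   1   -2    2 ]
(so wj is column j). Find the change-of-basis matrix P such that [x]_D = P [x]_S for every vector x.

Take x = uj: its S-coordinates are the j-th standard unit vector, so P e_j — column j of P — equals [uj]_D.
u1 = -2w1 + w2 + w3, giving column 1 = (-2, 1, 1); repeating for each j gives P = [[-2, -1, -1], [1, -2, -2], [1, -2, 2]].

[[-2, -1, -1], [1, -2, -2], [1, -2, 2]]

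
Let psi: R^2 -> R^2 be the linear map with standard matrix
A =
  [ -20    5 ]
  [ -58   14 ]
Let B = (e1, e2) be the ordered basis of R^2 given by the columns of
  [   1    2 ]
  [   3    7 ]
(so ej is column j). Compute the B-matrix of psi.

The j-th column of [psi]_B is [psi(ej)]_B.
psi(e1) = A e1 = <-5, -16> = -3e1 - e2, so column 1 is <-3, -1>.
Repeating for e2 and assembling the columns gives [[-3, 1], [-1, -3]].

[[-3, 1], [-1, -3]]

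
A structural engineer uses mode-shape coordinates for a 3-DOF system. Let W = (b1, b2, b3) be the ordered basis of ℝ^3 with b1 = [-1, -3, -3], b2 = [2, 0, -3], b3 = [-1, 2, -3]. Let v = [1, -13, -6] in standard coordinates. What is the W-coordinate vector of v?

[3, 1, -2]

Write v = c_1 b1 + ... + c_3 b3 and solve for the c_i.
Gaussian elimination on [M | v] yields c = (3, 1, -2).
Check: 3b1 + b2 - 2b3 = [1, -13, -6].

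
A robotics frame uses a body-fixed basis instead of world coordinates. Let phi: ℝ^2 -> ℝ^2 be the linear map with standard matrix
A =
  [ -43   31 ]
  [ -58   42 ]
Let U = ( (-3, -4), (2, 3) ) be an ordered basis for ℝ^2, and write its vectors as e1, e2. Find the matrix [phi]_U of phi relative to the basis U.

[[-3, -1], [-2, 2]]

The j-th column of [phi]_U is [phi(ej)]_U.
phi(e1) = A e1 = (5, 6) = -3e1 - 2e2, so column 1 is (-3, -2).
Repeating for e2 and assembling the columns gives [[-3, -1], [-2, 2]].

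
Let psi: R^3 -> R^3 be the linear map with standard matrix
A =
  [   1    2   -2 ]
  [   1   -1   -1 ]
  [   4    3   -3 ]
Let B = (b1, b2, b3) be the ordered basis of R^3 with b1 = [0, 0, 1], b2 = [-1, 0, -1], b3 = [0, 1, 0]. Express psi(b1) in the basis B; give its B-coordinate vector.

[-1, 2, -1]

Column 1 of [psi]_B is the B-coordinate vector of psi(b1).
In standard coordinates psi(b1) = A b1 = [-2, -1, -3].
Converting to B: [-2, -1, -3] = -b1 + 2b2 - b3, so the coordinate vector is [-1, 2, -1].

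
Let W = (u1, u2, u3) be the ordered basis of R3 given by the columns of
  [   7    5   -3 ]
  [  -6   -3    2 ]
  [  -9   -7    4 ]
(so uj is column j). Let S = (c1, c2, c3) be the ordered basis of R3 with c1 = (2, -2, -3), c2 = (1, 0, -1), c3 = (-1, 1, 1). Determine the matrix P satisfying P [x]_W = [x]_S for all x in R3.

Column j of P is [uj]_S, since P maps W-coordinates to S-coordinates.
Expressing u1 in S: u1 = 2c1 + c2 - 2c3, so column 1 of P is (2, 1, -2).
Doing the same for each uj gives P = [[2, 2, -1], [1, 2, -1], [-2, 1, 0]].

[[2, 2, -1], [1, 2, -1], [-2, 1, 0]]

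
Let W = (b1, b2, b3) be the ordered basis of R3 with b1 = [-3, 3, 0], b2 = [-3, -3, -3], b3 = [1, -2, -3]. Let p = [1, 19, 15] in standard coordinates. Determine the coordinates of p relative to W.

Write p = c_1 b1 + ... + c_3 b3 and solve for the c_i.
Solving this 3x3 system gives c = (2, -3, -2).
Check: 2b1 - 3b2 - 2b3 = [1, 19, 15].

[2, -3, -2]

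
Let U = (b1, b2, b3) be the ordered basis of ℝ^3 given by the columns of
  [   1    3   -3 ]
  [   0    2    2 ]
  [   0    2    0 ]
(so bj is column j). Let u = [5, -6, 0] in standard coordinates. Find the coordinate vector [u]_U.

Write u = c_1 b1 + ... + c_3 b3 and solve for the c_i.
Row-reducing the augmented matrix [M | u] gives c = (-4, 0, -3).
Check: -4b1 + 0·b2 - 3b3 = [5, -6, 0].

[-4, 0, -3]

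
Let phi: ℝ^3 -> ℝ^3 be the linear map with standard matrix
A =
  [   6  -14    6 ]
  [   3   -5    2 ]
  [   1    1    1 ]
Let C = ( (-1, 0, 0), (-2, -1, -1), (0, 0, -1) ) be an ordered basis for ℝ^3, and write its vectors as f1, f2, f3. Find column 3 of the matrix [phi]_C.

(2, 2, -1)

Compute phi(f3) = A f3 = (-6, -2, -1) in standard coordinates.
Then write this in C-coordinates: solve for y in y_1 f1 + ... + y_3 f3 = (-6, -2, -1).
This gives y = (2, 2, -1), which is column 3 of [phi]_C.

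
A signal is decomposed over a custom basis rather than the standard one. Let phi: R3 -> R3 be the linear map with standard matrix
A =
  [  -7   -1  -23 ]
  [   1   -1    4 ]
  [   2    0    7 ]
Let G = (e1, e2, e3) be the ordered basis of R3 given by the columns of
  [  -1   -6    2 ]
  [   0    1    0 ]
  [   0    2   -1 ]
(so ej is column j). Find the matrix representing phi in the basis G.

[[-1, -1, 1], [-1, 1, -2], [0, 0, -1]]

The j-th column of [phi]_G is [phi(ej)]_G.
phi(e1) = A e1 = [7, -1, -2] = -e1 - e2 + 0·e3, so column 1 is [-1, -1, 0].
Repeating for e2, e3 and assembling the columns gives [[-1, -1, 1], [-1, 1, -2], [0, 0, -1]].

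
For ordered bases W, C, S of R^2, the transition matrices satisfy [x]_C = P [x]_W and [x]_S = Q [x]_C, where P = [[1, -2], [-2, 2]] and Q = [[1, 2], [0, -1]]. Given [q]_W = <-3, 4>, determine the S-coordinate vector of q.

<17, -14>

First [q]_C = P [q]_W = <-11, 14>.
Then [q]_S = Q [q]_C = <17, -14>.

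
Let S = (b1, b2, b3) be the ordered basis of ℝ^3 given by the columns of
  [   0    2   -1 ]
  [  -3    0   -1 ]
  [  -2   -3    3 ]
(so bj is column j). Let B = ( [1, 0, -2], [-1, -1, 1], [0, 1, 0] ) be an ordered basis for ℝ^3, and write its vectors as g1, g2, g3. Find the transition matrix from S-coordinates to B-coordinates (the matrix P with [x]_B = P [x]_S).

[[2, 1, -2], [2, -1, -1], [-1, -1, -2]]

Take x = bj: its S-coordinates are the j-th standard unit vector, so P e_j — column j of P — equals [bj]_B.
b1 = 2g1 + 2g2 - g3, giving column 1 = [2, 2, -1]; repeating for each j gives P = [[2, 1, -2], [2, -1, -1], [-1, -1, -2]].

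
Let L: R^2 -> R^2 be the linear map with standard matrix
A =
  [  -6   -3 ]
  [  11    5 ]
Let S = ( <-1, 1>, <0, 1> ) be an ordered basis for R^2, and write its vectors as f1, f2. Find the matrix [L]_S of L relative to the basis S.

The j-th column of [L]_S is [L(fj)]_S.
L(f1) = A f1 = <3, -6> = -3f1 - 3f2, so column 1 is <-3, -3>.
Repeating for f2 and assembling the columns gives [[-3, 3], [-3, 2]].

[[-3, 3], [-3, 2]]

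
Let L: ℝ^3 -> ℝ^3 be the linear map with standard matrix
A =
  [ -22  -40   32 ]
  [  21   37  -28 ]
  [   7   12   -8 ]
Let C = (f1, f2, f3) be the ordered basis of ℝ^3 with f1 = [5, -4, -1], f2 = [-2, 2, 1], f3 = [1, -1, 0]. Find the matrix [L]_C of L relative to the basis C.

[[3, 0, 2], [-2, 2, -3], [-1, 0, 2]]

The j-th column of [L]_C is [L(fj)]_C.
L(f1) = A f1 = [18, -15, -5] = 3f1 - 2f2 - f3, so column 1 is [3, -2, -1].
Repeating for f2, f3 and assembling the columns gives [[3, 0, 2], [-2, 2, -3], [-1, 0, 2]].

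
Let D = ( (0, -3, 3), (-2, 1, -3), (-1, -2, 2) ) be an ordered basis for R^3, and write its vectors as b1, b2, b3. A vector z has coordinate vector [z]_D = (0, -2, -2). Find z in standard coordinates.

(6, 2, 2)

The coordinates say z = 0·b1 - 2b2 - 2b3; adding the scaled basis vectors gives (6, 2, 2).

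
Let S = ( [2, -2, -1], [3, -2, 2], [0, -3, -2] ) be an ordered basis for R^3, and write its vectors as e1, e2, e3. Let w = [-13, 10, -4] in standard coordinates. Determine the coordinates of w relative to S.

[-2, -3, 0]

Write w = c_1 e1 + ... + c_3 e3 and solve for the c_i.
Solving this 3x3 system gives c = (-2, -3, 0).
Check: -2e1 - 3e2 + 0·e3 = [-13, 10, -4].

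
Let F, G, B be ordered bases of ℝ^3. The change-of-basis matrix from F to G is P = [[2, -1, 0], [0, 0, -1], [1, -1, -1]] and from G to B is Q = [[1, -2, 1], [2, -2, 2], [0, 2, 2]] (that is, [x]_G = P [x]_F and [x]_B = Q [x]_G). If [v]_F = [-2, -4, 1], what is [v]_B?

[3, 4, 0]

Apply P to get G-coordinates [0, -1, 1], then Q to get B-coordinates.
The result is [v]_B = [3, 4, 0].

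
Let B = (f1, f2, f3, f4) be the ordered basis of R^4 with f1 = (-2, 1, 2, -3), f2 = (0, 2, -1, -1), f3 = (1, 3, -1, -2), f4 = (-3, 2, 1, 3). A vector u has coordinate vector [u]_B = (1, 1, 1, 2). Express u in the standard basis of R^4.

(-7, 10, 2, 0)

By definition u = f1 + f2 + f3 + 2f4.
Summing componentwise gives (-7, 10, 2, 0).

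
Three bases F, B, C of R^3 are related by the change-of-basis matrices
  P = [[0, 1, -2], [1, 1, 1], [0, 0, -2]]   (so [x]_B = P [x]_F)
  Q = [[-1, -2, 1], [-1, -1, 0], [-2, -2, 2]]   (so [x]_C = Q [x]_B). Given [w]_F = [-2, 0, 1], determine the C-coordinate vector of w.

Composing the changes, [w]_C = Q P [w]_F.
Q P = [[-2, -3, -2], [-1, -2, 1], [-2, -4, -2]]; applying this to [-2, 0, 1] gives [2, 3, 2].

[2, 3, 2]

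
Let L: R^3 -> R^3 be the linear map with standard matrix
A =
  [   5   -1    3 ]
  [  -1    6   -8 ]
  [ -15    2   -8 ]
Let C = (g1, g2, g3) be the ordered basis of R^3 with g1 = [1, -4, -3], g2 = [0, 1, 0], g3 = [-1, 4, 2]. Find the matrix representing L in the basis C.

[[-1, 0, -1], [-1, 2, -3], [-1, 1, 2]]

Let P have columns g1, ..., g3. Then [L]_C = P^(-1) A P.
Here det P = -1, so P^(-1) is integer; computing A P first and then P^(-1)(A P) gives [[-1, 0, -1], [-1, 2, -3], [-1, 1, 2]].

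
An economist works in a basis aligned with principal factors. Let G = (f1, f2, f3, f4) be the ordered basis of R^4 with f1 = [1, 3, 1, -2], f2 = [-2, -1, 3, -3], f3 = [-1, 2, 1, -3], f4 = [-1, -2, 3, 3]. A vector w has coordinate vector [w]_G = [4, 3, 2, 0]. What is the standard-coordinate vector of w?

w = M [w]_G, where M has columns f1, ..., f4.
Carrying out the matrix-vector product, w = [-4, 13, 15, -23].

[-4, 13, 15, -23]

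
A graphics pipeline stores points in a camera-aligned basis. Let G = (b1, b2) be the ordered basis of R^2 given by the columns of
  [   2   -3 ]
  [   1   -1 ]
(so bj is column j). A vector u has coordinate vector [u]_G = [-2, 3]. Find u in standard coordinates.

[-13, -5]

By definition u = -2b1 + 3b2.
Summing componentwise gives [-13, -5].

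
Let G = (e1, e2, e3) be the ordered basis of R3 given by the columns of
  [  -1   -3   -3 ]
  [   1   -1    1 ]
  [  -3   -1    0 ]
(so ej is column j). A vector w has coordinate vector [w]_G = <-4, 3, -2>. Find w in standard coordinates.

<1, -9, 9>

By definition w = -4e1 + 3e2 - 2e3.
Summing componentwise gives <1, -9, 9>.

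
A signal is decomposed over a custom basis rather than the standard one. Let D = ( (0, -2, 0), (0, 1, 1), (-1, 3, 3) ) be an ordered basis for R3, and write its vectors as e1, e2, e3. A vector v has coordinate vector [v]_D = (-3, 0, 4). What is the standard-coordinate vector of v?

By definition v = -3e1 + 0·e2 + 4e3.
Summing componentwise gives (-4, 18, 12).

(-4, 18, 12)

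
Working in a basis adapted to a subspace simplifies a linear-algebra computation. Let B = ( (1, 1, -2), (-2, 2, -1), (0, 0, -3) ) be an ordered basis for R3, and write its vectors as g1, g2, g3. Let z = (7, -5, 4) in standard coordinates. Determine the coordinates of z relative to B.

(1, -3, -1)

We seek scalars with c_1 g1 + ... + c_3 g3 = z; equivalently solve M c = z where the columns of M are g1, ..., g3.
Row-reducing the augmented matrix [M | z] gives c = (1, -3, -1).
Check: g1 - 3g2 - g3 = (7, -5, 4).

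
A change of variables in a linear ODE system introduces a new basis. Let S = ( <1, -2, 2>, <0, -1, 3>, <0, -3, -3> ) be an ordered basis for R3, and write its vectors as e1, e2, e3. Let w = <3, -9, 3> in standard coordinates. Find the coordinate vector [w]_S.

[w]_S is the unique c with M c = w, where M has columns e1, ..., e3.
Solving this 3x3 system gives c = (3, 0, 1).
Check: 3e1 + 0·e2 + e3 = <3, -9, 3>.

<3, 0, 1>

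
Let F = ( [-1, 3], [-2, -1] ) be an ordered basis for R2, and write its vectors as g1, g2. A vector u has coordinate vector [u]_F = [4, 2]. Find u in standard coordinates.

[-8, 10]

By definition u = 4g1 + 2g2.
Summing componentwise gives [-8, 10].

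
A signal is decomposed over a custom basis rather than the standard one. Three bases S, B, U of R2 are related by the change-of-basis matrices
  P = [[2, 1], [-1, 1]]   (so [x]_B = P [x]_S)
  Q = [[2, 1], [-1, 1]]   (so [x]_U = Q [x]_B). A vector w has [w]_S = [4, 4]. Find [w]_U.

Composing the changes, [w]_U = Q P [w]_S.
Q P = [[3, 3], [-3, 0]]; applying this to [4, 4] gives [24, -12].

[24, -12]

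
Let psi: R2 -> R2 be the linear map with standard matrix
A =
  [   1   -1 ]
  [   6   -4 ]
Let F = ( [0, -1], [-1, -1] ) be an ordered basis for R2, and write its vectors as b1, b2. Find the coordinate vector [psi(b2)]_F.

[2, 0]

Column 2 of [psi]_F is the F-coordinate vector of psi(b2).
In standard coordinates psi(b2) = A b2 = [0, -2].
Converting to F: [0, -2] = 2b1 + 0·b2, so the coordinate vector is [2, 0].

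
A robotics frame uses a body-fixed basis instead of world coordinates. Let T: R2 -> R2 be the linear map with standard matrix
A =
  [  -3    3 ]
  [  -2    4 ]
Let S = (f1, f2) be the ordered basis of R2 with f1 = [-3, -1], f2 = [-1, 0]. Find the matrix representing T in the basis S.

[[-2, -2], [0, 3]]

With P the matrix whose columns are f1, f2, [T]_S = P^(-1) A P.
Column by column: T(f1) = A f1 = [6, 2]; its S-coordinates [-2, 0] give column 1.
Continuing for each basis vector yields [T]_S = [[-2, -2], [0, 3]].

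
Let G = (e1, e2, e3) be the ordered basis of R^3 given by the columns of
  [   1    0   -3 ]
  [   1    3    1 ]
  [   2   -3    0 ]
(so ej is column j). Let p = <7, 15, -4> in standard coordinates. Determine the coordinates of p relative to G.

[p]_G is the unique c with M c = p, where M has columns e1, ..., e3.
Solving this 3x3 system gives c = (4, 4, -1).
Check: 4e1 + 4e2 - e3 = <7, 15, -4>.

<4, 4, -1>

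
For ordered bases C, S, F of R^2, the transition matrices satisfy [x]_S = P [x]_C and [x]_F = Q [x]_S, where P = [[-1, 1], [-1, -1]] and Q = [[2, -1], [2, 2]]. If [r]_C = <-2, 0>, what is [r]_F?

<2, 8>

Apply P to get S-coordinates <2, 2>, then Q to get F-coordinates.
The result is [r]_F = <2, 8>.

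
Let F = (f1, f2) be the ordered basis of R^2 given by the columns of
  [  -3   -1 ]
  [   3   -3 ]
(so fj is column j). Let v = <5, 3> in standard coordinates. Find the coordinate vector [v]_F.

<-1, -2>

[v]_F is the unique c with M c = v, where M has columns f1, f2.
System: -3c_1 - c_2 = 5, 3c_1 - 3c_2 = 3; solving gives c_1 = -1, c_2 = -2.
Check: -f1 - 2f2 = <5, 3>.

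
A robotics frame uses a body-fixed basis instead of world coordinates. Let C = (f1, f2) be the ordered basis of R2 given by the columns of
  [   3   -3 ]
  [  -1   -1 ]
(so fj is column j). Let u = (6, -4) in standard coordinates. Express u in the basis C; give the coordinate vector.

Write u = c_1 f1 + c_2 f2 and solve for the c_i.
System: 3c_1 - 3c_2 = 6, -c_1 - c_2 = -4; solving gives c_1 = 3, c_2 = 1.
Check: 3f1 + f2 = (6, -4).

(3, 1)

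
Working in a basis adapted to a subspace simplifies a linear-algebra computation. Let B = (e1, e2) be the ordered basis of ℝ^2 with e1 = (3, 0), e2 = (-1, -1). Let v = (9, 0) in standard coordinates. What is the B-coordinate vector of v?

Write v = c_1 e1 + c_2 e2 and solve for the c_i.
System: 3c_1 - c_2 = 9, 0c_1 - c_2 = 0; solving gives c_1 = 3, c_2 = 0.
Check: 3e1 + 0·e2 = (9, 0).

(3, 0)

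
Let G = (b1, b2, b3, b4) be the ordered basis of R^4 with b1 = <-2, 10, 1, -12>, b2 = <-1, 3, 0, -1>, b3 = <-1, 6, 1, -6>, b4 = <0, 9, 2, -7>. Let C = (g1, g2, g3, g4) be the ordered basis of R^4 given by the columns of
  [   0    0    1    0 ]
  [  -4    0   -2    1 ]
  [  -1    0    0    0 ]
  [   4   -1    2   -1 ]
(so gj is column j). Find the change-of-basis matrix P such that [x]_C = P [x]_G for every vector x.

Let M have columns bj and N have columns gj. Then for every x, N [x]_C = x = M [x]_G, so P = N^(-1) M.
Since det N = 1, N^(-1) has integer entries; multiplying gives P = [[-1, 0, -1, -2], [2, -2, 0, -2], [-2, -1, -1, 0], [2, 1, 0, 1]].

[[-1, 0, -1, -2], [2, -2, 0, -2], [-2, -1, -1, 0], [2, 1, 0, 1]]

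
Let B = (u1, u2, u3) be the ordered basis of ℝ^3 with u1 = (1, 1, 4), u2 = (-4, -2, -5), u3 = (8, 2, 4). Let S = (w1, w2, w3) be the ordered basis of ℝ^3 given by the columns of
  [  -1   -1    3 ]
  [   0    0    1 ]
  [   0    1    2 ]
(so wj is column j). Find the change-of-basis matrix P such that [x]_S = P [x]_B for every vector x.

[[0, -1, -2], [2, -1, 0], [1, -2, 2]]

Take x = uj: its B-coordinates are the j-th standard unit vector, so P e_j — column j of P — equals [uj]_S.
u1 = 0·w1 + 2w2 + w3, giving column 1 = (0, 2, 1); repeating for each j gives P = [[0, -1, -2], [2, -1, 0], [1, -2, 2]].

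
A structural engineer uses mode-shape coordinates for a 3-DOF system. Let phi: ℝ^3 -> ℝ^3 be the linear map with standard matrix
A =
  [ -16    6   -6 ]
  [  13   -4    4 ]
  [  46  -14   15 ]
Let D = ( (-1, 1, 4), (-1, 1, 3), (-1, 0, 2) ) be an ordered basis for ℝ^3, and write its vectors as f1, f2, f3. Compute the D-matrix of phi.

With P the matrix whose columns are f1, ..., f3, [phi]_D = P^(-1) A P.
Column by column: phi(f1) = A f1 = (-2, -1, 0); its D-coordinates (-3, 2, 3) give column 1.
Continuing for each basis vector yields [phi]_D = [[-3, -2, -3], [2, -3, -2], [3, 1, 1]].

[[-3, -2, -3], [2, -3, -2], [3, 1, 1]]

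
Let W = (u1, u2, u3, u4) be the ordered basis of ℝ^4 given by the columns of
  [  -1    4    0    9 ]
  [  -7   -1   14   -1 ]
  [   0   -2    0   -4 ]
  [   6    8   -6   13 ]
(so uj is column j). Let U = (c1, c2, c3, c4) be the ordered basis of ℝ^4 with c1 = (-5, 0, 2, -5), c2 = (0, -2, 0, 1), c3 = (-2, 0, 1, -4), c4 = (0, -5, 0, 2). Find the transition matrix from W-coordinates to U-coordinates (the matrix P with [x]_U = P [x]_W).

[[1, 0, 0, -1], [1, -2, -2, -2], [-2, -2, 0, -2], [1, 1, -2, 1]]

Column j of P is [uj]_U, since P maps W-coordinates to U-coordinates.
Expressing u1 in U: u1 = c1 + c2 - 2c3 + c4, so column 1 of P is (1, 1, -2, 1).
Doing the same for each uj gives P = [[1, 0, 0, -1], [1, -2, -2, -2], [-2, -2, 0, -2], [1, 1, -2, 1]].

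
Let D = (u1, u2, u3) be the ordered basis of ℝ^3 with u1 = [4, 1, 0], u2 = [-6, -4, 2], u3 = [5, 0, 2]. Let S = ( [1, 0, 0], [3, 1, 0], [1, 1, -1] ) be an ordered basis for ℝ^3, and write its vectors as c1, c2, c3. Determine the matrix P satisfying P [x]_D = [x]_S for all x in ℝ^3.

Take x = uj: its D-coordinates are the j-th standard unit vector, so P e_j — column j of P — equals [uj]_S.
u1 = c1 + c2 + 0·c3, giving column 1 = [1, 1, 0]; repeating for each j gives P = [[1, 2, 1], [1, -2, 2], [0, -2, -2]].

[[1, 2, 1], [1, -2, 2], [0, -2, -2]]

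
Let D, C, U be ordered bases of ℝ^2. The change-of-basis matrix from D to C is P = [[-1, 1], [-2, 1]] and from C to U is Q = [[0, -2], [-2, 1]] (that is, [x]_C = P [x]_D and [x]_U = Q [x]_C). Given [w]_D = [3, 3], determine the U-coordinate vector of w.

[6, -3]

Composing the changes, [w]_U = Q P [w]_D.
Q P = [[4, -2], [0, -1]]; applying this to [3, 3] gives [6, -3].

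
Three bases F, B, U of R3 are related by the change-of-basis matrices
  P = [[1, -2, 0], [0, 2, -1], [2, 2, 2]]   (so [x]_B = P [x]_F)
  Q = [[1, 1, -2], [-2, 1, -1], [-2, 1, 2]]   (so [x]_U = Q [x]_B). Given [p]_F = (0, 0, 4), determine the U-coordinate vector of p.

(-20, -12, 12)

Composing the changes, [p]_U = Q P [p]_F.
Q P = [[-3, -4, -5], [-4, 4, -3], [2, 10, 3]]; applying this to (0, 0, 4) gives (-20, -12, 12).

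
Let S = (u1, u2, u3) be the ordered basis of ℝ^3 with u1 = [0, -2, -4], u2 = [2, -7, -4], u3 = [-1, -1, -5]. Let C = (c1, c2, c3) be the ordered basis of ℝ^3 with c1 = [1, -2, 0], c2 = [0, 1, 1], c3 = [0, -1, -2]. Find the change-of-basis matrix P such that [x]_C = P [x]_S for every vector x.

[[0, 2, -1], [0, -2, -1], [2, 1, 2]]

Take x = uj: its S-coordinates are the j-th standard unit vector, so P e_j — column j of P — equals [uj]_C.
u1 = 0·c1 + 0·c2 + 2c3, giving column 1 = [0, 0, 2]; repeating for each j gives P = [[0, 2, -1], [0, -2, -1], [2, 1, 2]].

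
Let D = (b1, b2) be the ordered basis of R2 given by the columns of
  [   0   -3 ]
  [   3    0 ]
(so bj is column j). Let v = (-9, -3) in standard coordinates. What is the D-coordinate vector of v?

[v]_D is the unique c with M c = v, where M has columns b1, b2.
System: 0c_1 - 3c_2 = -9, 3c_1 + 0c_2 = -3; solving gives c_1 = -1, c_2 = 3.
Check: -b1 + 3b2 = (-9, -3).

(-1, 3)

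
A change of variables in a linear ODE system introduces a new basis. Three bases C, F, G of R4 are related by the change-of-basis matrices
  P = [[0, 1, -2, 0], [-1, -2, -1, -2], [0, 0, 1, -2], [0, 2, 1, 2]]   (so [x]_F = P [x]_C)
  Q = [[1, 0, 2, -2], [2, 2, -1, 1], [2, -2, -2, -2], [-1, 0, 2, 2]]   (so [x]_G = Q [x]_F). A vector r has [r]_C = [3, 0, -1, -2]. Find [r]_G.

[18, 0, 4, -6]

Composing the changes, [r]_G = Q P [r]_C.
Q P = [[0, -3, -2, -8], [-2, 0, -6, 0], [2, 2, -6, 4], [0, 3, 6, 0]]; applying this to [3, 0, -1, -2] gives [18, 0, 4, -6].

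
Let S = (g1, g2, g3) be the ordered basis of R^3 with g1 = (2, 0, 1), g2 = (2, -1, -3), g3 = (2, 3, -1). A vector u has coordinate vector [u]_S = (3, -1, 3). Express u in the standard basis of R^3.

(10, 10, 3)

By definition u = 3g1 - g2 + 3g3.
Summing componentwise gives (10, 10, 3).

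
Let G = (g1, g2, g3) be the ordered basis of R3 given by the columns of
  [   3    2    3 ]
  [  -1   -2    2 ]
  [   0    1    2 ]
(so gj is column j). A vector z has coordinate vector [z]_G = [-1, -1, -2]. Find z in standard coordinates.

The coordinates say z = -g1 - g2 - 2g3; adding the scaled basis vectors gives [-11, -1, -5].

[-11, -1, -5]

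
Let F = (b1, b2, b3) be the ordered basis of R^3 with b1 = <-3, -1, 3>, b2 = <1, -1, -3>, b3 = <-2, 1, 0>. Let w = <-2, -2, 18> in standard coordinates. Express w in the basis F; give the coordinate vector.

[w]_F is the unique c with M c = w, where M has columns b1, ..., b3.
Gaussian elimination on [M | w] yields c = (2, -4, -4).
Check: 2b1 - 4b2 - 4b3 = <-2, -2, 18>.

<2, -4, -4>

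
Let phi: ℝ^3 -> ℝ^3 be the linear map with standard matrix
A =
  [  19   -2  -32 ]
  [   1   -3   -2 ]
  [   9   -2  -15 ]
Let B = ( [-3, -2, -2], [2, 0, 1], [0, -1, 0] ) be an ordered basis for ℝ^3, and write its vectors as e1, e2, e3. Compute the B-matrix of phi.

[[-3, 0, -2], [1, 3, -2], [-1, 0, 1]]

With P the matrix whose columns are e1, ..., e3, [phi]_B = P^(-1) A P.
Column by column: phi(e1) = A e1 = [11, 7, 7]; its B-coordinates [-3, 1, -1] give column 1.
Continuing for each basis vector yields [phi]_B = [[-3, 0, -2], [1, 3, -2], [-1, 0, 1]].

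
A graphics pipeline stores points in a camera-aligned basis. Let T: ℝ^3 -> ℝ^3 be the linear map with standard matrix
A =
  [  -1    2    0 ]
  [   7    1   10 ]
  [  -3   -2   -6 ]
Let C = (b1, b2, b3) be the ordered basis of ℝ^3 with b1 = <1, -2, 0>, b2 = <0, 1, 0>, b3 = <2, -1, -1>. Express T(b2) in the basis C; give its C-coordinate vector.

<-2, -1, 2>

Column 2 of [T]_C is the C-coordinate vector of T(b2).
In standard coordinates T(b2) = A b2 = <2, 1, -2>.
Converting to C: <2, 1, -2> = -2b1 - b2 + 2b3, so the coordinate vector is <-2, -1, 2>.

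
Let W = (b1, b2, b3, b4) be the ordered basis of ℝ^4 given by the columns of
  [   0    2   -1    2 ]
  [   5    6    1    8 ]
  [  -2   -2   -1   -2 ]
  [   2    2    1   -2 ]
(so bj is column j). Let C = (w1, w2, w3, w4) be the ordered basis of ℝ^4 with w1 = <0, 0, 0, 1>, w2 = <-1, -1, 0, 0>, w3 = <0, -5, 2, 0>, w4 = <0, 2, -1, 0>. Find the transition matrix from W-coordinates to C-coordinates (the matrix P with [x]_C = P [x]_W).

[[2, 2, 1, -2], [0, -2, 1, -2], [-1, 0, 0, -2], [0, 2, 1, -2]]

Take x = bj: its W-coordinates are the j-th standard unit vector, so P e_j — column j of P — equals [bj]_C.
b1 = 2w1 + 0·w2 - w3 + 0·w4, giving column 1 = <2, 0, -1, 0>; repeating for each j gives P = [[2, 2, 1, -2], [0, -2, 1, -2], [-1, 0, 0, -2], [0, 2, 1, -2]].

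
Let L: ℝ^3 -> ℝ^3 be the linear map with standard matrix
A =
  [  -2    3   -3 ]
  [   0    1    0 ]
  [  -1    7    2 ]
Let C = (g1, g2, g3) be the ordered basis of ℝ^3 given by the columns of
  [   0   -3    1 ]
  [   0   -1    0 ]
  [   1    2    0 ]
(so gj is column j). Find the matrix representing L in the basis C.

With P the matrix whose columns are g1, ..., g3, [L]_C = P^(-1) A P.
Column by column: L(g1) = A g1 = [-3, 0, 2]; its C-coordinates [2, 0, -3] give column 1.
Continuing for each basis vector yields [L]_C = [[2, -2, -1], [0, 1, 0], [-3, 0, -2]].

[[2, -2, -1], [0, 1, 0], [-3, 0, -2]]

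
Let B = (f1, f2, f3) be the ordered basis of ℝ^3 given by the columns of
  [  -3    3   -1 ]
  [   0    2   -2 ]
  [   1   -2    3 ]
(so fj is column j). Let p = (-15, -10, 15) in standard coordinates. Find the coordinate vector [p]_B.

Write p = c_1 f1 + ... + c_3 f3 and solve for the c_i.
Row-reducing the augmented matrix [M | p] gives c = (2, -2, 3).
Check: 2f1 - 2f2 + 3f3 = (-15, -10, 15).

(2, -2, 3)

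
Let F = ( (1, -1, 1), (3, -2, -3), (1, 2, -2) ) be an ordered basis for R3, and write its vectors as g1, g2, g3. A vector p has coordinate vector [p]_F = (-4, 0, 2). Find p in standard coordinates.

(-2, 8, -8)

By definition p = -4g1 + 0·g2 + 2g3.
Summing componentwise gives (-2, 8, -8).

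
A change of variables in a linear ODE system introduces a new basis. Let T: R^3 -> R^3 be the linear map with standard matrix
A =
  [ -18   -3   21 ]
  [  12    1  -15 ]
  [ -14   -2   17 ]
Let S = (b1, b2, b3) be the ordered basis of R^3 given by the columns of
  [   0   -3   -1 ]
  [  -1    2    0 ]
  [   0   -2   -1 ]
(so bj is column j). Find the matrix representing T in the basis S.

Let P have columns b1, ..., b3. Then [T]_S = P^(-1) A P.
Here det P = 1, so P^(-1) is integer; computing A P first and then P^(-1)(A P) gives [[-1, 0, -3], [-1, -2, 0], [0, 0, 3]].

[[-1, 0, -3], [-1, -2, 0], [0, 0, 3]]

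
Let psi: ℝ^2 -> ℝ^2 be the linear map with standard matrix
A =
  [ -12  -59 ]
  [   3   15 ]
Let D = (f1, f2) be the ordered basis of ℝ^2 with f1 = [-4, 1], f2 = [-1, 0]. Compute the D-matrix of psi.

[[3, -3], [-1, 0]]

With P the matrix whose columns are f1, f2, [psi]_D = P^(-1) A P.
Column by column: psi(f1) = A f1 = [-11, 3]; its D-coordinates [3, -1] give column 1.
Continuing for each basis vector yields [psi]_D = [[3, -3], [-1, 0]].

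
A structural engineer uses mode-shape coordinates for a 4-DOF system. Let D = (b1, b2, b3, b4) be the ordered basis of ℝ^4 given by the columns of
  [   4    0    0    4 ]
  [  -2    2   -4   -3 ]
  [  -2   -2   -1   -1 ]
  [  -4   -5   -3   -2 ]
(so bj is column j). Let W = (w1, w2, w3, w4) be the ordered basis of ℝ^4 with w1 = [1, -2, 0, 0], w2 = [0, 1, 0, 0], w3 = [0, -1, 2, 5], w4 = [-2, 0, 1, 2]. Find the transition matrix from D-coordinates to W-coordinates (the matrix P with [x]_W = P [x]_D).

Let M have columns bj and N have columns wj. Then for every x, N [x]_W = x = M [x]_D, so P = N^(-1) M.
Since det N = -1, N^(-1) has integer entries; multiplying gives P = [[0, 0, 2, 2], [-2, 1, -1, 1], [0, -1, -1, 0], [-2, 0, 1, -1]].

[[0, 0, 2, 2], [-2, 1, -1, 1], [0, -1, -1, 0], [-2, 0, 1, -1]]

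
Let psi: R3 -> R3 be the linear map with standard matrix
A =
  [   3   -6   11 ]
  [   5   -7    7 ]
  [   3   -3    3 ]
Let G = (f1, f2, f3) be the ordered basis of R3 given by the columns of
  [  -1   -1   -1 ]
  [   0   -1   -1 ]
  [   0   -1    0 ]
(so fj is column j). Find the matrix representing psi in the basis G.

The j-th column of [psi]_G is [psi(fj)]_G.
psi(f1) = A f1 = <-3, -5, -3> = -2f1 + 3f2 + 2f3, so column 1 is <-2, 3, 2>.
Repeating for f2, f3 and assembling the columns gives [[-2, 3, -1], [3, 3, 0], [2, 2, -2]].

[[-2, 3, -1], [3, 3, 0], [2, 2, -2]]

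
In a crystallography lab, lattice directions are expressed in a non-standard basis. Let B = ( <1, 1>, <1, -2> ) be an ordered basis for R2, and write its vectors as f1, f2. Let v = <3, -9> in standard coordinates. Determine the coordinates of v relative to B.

<-1, 4>

We seek scalars with c_1 f1 + c_2 f2 = v; equivalently solve M c = v where the columns of M are f1, f2.
System: c_1 + c_2 = 3, c_1 - 2c_2 = -9; solving gives c_1 = -1, c_2 = 4.
Check: -f1 + 4f2 = <3, -9>.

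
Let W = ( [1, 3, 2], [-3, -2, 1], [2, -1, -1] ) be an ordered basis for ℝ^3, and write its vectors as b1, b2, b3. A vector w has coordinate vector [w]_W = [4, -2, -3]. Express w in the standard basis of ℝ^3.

[4, 19, 9]

w = M [w]_W, where M has columns b1, ..., b3.
Carrying out the matrix-vector product, w = [4, 19, 9].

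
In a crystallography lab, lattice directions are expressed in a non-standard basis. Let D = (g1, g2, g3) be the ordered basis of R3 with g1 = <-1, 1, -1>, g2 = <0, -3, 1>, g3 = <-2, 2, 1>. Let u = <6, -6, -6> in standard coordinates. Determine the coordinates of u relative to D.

[u]_D is the unique c with M c = u, where M has columns g1, ..., g3.
Row-reducing the augmented matrix [M | u] gives c = (2, 0, -4).
Check: 2g1 + 0·g2 - 4g3 = <6, -6, -6>.

<2, 0, -4>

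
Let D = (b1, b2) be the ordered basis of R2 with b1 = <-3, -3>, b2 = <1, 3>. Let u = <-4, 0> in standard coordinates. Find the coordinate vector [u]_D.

[u]_D is the unique c with M c = u, where M has columns b1, b2.
System: -3c_1 + c_2 = -4, -3c_1 + 3c_2 = 0; solving gives c_1 = 2, c_2 = 2.
Check: 2b1 + 2b2 = <-4, 0>.

<2, 2>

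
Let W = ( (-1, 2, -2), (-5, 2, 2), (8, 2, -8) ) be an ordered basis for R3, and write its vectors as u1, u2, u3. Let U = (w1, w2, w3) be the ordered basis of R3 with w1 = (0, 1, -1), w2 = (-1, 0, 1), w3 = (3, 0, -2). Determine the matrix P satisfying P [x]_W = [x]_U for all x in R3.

Let M have columns uj and N have columns wj. Then for every x, N [x]_U = x = M [x]_W, so P = N^(-1) M.
Since det N = 1, N^(-1) has integer entries; multiplying gives P = [[2, 2, 2], [-2, 2, -2], [-1, -1, 2]].

[[2, 2, 2], [-2, 2, -2], [-1, -1, 2]]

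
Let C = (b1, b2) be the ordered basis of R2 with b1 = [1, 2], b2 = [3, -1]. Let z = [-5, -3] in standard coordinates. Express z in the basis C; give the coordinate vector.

Write z = c_1 b1 + c_2 b2 and solve for the c_i.
System: c_1 + 3c_2 = -5, 2c_1 - c_2 = -3; solving gives c_1 = -2, c_2 = -1.
Check: -2b1 - b2 = [-5, -3].

[-2, -1]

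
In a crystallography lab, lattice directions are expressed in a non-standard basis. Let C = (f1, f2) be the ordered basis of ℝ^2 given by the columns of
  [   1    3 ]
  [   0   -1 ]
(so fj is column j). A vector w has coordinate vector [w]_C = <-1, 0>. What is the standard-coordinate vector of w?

w = M [w]_C, where M has columns f1, f2.
Carrying out the matrix-vector product, w = <-1, 0>.

<-1, 0>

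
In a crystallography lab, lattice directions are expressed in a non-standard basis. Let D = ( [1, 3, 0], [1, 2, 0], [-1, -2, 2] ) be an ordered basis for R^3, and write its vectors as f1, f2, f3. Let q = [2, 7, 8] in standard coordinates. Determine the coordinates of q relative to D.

Write q = c_1 f1 + ... + c_3 f3 and solve for the c_i.
Row-reducing the augmented matrix [M | q] gives c = (3, 3, 4).
Check: 3f1 + 3f2 + 4f3 = [2, 7, 8].

[3, 3, 4]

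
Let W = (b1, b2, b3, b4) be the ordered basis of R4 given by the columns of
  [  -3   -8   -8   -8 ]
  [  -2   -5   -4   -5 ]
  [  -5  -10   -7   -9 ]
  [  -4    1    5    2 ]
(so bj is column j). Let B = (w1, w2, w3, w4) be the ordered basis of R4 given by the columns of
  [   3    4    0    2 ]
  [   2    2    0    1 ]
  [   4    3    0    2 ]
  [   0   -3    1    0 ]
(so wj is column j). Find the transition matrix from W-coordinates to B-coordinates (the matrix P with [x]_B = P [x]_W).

Column j of P is [bj]_B, since P maps W-coordinates to B-coordinates.
Expressing b1 in B: b1 = -w1 + w2 - w3 - 2w4, so column 1 of P is <-1, 1, -1, -2>.
Doing the same for each bj gives P = [[-1, -2, 0, -2], [1, 0, -1, -1], [-1, 1, 2, -1], [-2, -1, -2, 1]].

[[-1, -2, 0, -2], [1, 0, -1, -1], [-1, 1, 2, -1], [-2, -1, -2, 1]]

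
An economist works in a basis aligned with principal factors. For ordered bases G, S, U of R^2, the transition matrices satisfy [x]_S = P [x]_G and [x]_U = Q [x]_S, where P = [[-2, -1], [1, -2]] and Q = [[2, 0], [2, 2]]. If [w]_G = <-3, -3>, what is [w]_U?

<18, 24>

Composing the changes, [w]_U = Q P [w]_G.
Q P = [[-4, -2], [-2, -6]]; applying this to <-3, -3> gives <18, 24>.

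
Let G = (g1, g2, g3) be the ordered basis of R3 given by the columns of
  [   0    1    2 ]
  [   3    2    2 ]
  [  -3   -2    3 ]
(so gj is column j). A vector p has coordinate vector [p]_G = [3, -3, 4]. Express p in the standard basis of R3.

[5, 11, 9]

p = M [p]_G, where M has columns g1, ..., g3.
Carrying out the matrix-vector product, p = [5, 11, 9].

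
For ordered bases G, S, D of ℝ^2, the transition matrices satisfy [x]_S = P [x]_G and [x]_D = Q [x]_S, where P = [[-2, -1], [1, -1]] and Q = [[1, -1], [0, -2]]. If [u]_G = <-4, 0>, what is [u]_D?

<12, 8>

Composing the changes, [u]_D = Q P [u]_G.
Q P = [[-3, 0], [-2, 2]]; applying this to <-4, 0> gives <12, 8>.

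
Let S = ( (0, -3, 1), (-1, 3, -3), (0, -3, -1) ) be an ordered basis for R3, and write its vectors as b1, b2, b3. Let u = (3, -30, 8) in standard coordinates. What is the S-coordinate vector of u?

(3, -3, 4)

[u]_S is the unique c with M c = u, where M has columns b1, ..., b3.
Gaussian elimination on [M | u] yields c = (3, -3, 4).
Check: 3b1 - 3b2 + 4b3 = (3, -30, 8).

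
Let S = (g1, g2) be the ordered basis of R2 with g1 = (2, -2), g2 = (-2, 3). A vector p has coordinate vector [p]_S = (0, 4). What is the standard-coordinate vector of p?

(-8, 12)

The coordinates say p = 0·g1 + 4g2; adding the scaled basis vectors gives (-8, 12).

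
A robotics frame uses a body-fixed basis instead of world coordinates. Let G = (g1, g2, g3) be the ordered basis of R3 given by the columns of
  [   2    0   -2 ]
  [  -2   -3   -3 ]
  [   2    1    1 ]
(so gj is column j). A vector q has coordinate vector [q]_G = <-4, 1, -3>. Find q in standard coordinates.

<-2, 14, -10>

By definition q = -4g1 + g2 - 3g3.
Summing componentwise gives <-2, 14, -10>.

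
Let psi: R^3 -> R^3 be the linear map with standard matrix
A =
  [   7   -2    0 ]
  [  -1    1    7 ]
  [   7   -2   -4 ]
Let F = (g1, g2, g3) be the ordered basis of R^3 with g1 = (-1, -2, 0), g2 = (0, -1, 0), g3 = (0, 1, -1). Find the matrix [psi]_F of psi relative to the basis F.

[[3, -2, 2], [-2, 3, 0], [3, -2, -2]]

The j-th column of [psi]_F is [psi(gj)]_F.
psi(g1) = A g1 = (-3, -1, -3) = 3g1 - 2g2 + 3g3, so column 1 is (3, -2, 3).
Repeating for g2, g3 and assembling the columns gives [[3, -2, 2], [-2, 3, 0], [3, -2, -2]].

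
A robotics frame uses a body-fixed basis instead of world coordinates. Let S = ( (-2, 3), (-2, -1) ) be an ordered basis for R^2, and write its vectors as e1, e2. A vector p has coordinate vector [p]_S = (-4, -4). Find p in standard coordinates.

The coordinates say p = -4e1 - 4e2; adding the scaled basis vectors gives (16, -8).

(16, -8)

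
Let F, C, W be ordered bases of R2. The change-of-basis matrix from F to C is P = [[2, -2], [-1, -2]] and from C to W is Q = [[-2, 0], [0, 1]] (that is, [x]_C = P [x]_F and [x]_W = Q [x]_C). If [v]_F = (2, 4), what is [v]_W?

First [v]_C = P [v]_F = (-4, -10).
Then [v]_W = Q [v]_C = (8, -10).

(8, -10)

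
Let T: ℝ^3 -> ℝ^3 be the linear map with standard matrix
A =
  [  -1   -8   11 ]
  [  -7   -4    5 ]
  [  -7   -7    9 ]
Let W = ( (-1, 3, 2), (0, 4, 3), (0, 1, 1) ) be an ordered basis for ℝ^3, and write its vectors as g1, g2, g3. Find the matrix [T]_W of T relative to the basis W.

[[1, -1, -3], [0, 1, 2], [2, -2, 2]]

The j-th column of [T]_W is [T(gj)]_W.
T(g1) = A g1 = (-1, 5, 4) = g1 + 0·g2 + 2g3, so column 1 is (1, 0, 2).
Repeating for g2, g3 and assembling the columns gives [[1, -1, -3], [0, 1, 2], [2, -2, 2]].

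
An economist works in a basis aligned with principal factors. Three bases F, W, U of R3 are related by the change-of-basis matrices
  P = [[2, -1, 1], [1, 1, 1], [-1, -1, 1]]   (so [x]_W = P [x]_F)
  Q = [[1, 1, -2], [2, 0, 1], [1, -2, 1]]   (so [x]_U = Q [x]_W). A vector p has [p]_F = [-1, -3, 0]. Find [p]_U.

[-11, 6, 13]

First [p]_W = P [p]_F = [1, -4, 4].
Then [p]_U = Q [p]_W = [-11, 6, 13].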